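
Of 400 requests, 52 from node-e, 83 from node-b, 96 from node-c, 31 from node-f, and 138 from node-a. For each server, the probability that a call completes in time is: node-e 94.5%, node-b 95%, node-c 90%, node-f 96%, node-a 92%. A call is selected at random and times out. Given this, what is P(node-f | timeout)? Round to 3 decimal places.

Taking complements, P(timeout | each) = node-e 0.055, node-b 0.05, node-c 0.1, node-f 0.04, node-a 0.08.
By Bayes' rule, posterior ∝ prior × likelihood:
  node-e: 0.13 × 0.055 = 0.00715
  node-b: 0.2075 × 0.05 = 0.010375
  node-c: 0.24 × 0.1 = 0.024
  node-f: 0.0775 × 0.04 = 0.0031
  node-a: 0.345 × 0.08 = 0.0276
Normalizing constant = 0.072225.
P(node-f | evidence) = 0.0031 / 0.072225 ≈ 0.043.

0.043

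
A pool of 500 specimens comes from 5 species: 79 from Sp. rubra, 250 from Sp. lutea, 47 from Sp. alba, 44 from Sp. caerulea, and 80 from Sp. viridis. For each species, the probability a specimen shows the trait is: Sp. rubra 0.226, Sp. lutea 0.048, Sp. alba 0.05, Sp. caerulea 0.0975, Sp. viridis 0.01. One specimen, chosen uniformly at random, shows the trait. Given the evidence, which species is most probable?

By Bayes' rule, posterior ∝ prior × likelihood:
  Sp. rubra: 0.158 × 0.226 = 0.035708
  Sp. lutea: 0.5 × 0.048 = 0.024
  Sp. alba: 0.094 × 0.05 = 0.0047
  Sp. caerulea: 0.088 × 0.0975 = 0.00858
  Sp. viridis: 0.16 × 0.01 = 0.0016
Sum = 0.074588.
Largest term belongs to Sp. rubra, so Sp. rubra is most probable.

Sp. rubra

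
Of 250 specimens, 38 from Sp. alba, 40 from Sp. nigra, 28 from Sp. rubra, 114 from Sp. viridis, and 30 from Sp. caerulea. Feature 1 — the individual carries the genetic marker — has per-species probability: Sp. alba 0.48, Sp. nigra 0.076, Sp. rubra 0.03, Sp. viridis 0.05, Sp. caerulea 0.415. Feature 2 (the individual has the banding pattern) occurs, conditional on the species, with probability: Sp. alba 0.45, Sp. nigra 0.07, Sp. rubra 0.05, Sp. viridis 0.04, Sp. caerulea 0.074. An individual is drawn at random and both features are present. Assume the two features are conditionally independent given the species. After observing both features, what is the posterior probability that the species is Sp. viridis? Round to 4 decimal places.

Compute prior × likelihood for every hypothesis:
  Sp. alba: 0.152 × 0.48 × 0.45 = 0.032832
  Sp. nigra: 0.16 × 0.076 × 0.07 = 0.0008512
  Sp. rubra: 0.112 × 0.03 × 0.05 = 0.000168
  Sp. viridis: 0.456 × 0.05 × 0.04 = 0.000912
  Sp. caerulea: 0.12 × 0.415 × 0.074 = 0.0036852
Normalizing constant = 0.0384484.
P(Sp. viridis | evidence) = 0.000912 / 0.0384484 ≈ 0.0237.

0.0237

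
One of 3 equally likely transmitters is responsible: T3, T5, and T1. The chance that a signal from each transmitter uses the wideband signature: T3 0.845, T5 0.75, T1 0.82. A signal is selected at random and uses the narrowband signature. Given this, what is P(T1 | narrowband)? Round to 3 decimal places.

0.308

Taking complements, P(narrowband | each) = T3 0.155, T5 0.25, T1 0.18.
Since the prior is uniform, the posterior is proportional to the likelihood:
  T3: 0.155
  T5: 0.25
  T1: 0.18
Normalizing constant = 0.585.
P(T1 | evidence) = 0.18 / 0.585 ≈ 0.308.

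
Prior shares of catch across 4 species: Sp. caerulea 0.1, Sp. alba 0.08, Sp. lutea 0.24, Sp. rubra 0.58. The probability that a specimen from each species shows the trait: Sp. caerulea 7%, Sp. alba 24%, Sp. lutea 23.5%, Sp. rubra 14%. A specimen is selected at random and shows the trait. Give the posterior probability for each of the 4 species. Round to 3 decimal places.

Unnormalized posteriors (prior × likelihood):
  Sp. caerulea: 0.1 × 0.07 = 0.007
  Sp. alba: 0.08 × 0.24 = 0.0192
  Sp. lutea: 0.24 × 0.235 = 0.0564
  Sp. rubra: 0.58 × 0.14 = 0.0812
Sum = 0.1638.
P(Sp. caerulea | trait) = 0.007/0.1638 ≈ 0.043
P(Sp. alba | trait) = 0.0192/0.1638 ≈ 0.117
P(Sp. lutea | trait) = 0.0564/0.1638 ≈ 0.344
P(Sp. rubra | trait) = 0.0812/0.1638 ≈ 0.496

Sp. caerulea 0.043, Sp. alba 0.117, Sp. lutea 0.344, Sp. rubra 0.496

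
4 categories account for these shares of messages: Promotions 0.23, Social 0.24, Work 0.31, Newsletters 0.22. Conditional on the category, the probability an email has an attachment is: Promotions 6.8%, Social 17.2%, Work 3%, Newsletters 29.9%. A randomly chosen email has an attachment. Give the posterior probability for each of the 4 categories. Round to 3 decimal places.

Prior × likelihood for each hypothesis:
  Promotions: 0.23 × 0.068 = 0.01564
  Social: 0.24 × 0.172 = 0.04128
  Work: 0.31 × 0.03 = 0.0093
  Newsletters: 0.22 × 0.299 = 0.06578
Total = 0.132.
P(Promotions | attachment) = 0.01564/0.132 ≈ 0.118
P(Social | attachment) = 0.04128/0.132 ≈ 0.313
P(Work | attachment) = 0.0093/0.132 ≈ 0.070
P(Newsletters | attachment) = 0.06578/0.132 ≈ 0.498
(Check: 0.118+0.313+0.070+0.498 = 0.999.)

Promotions 0.118, Social 0.313, Work 0.070, Newsletters 0.498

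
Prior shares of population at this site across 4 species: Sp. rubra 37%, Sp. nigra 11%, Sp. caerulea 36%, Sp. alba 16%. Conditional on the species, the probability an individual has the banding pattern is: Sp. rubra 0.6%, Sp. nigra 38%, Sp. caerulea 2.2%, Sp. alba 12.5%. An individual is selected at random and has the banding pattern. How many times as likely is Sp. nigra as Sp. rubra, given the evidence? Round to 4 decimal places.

By Bayes' rule, posterior ∝ prior × likelihood:
  Sp. rubra: 0.37 × 0.006 = 0.00222
  Sp. nigra: 0.11 × 0.38 = 0.0418
  Sp. caerulea: 0.36 × 0.022 = 0.00792
  Sp. alba: 0.16 × 0.125 = 0.02
Total = 0.07194.
The ratio is 0.0418 / 0.00222 (the normalizer cancels) = 18.8288.

18.8288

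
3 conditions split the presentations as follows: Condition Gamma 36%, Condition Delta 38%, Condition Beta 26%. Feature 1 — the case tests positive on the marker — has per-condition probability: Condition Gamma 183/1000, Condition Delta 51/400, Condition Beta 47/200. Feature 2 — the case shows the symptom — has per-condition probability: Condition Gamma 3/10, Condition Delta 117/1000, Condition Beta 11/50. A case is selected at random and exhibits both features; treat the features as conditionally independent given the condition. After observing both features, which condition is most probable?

Condition Gamma

Unnormalized posteriors (prior × likelihood):
  Condition Gamma: 0.36 × 0.183 × 0.3 = 0.019764
  Condition Delta: 0.38 × 0.1275 × 0.117 = 0.00566865
  Condition Beta: 0.26 × 0.235 × 0.22 = 0.013442
Sum = 0.03887465.
Largest term belongs to Condition Gamma, so Condition Gamma is most probable.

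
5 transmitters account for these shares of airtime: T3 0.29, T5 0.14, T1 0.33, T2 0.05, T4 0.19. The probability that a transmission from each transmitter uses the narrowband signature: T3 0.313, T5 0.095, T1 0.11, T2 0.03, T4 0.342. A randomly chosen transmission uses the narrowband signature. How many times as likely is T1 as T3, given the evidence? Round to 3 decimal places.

0.400

Compute prior × likelihood for every hypothesis:
  T3: 0.29 × 0.313 = 0.09077
  T5: 0.14 × 0.095 = 0.0133
  T1: 0.33 × 0.11 = 0.0363
  T2: 0.05 × 0.03 = 0.0015
  T4: 0.19 × 0.342 = 0.06498
Normalizing constant = 0.20685.
The ratio is 0.0363 / 0.09077 (the normalizer cancels) = 0.400.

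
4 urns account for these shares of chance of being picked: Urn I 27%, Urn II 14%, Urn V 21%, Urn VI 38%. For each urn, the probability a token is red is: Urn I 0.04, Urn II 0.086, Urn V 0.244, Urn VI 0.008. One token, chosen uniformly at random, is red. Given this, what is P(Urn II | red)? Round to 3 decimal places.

Unnormalized posteriors (prior × likelihood):
  Urn I: 0.27 × 0.04 = 0.0108
  Urn II: 0.14 × 0.086 = 0.01204
  Urn V: 0.21 × 0.244 = 0.05124
  Urn VI: 0.38 × 0.008 = 0.00304
Total = 0.07712.
P(Urn II | evidence) = 0.01204 / 0.07712 ≈ 0.156.

0.156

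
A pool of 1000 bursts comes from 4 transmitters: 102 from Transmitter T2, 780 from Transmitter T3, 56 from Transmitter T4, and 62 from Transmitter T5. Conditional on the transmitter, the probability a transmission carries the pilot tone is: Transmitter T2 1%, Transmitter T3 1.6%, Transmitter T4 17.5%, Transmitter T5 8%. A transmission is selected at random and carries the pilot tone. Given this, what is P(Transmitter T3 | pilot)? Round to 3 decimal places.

By Bayes' rule, posterior ∝ prior × likelihood:
  Transmitter T2: 0.102 × 0.01 = 0.00102
  Transmitter T3: 0.78 × 0.016 = 0.01248
  Transmitter T4: 0.056 × 0.175 = 0.0098
  Transmitter T5: 0.062 × 0.08 = 0.00496
Sum = 0.02826.
P(Transmitter T3 | evidence) = 0.01248 / 0.02826 ≈ 0.442.

0.442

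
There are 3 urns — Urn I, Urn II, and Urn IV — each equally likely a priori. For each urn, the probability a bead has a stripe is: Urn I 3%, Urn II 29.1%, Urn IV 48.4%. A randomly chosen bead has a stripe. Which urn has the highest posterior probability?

Urn IV

Since the prior is uniform, the posterior is proportional to the likelihood:
  Urn I: 0.03
  Urn II: 0.291
  Urn IV: 0.484
Normalizing constant = 0.805.
Largest term belongs to Urn IV, so Urn IV is most probable.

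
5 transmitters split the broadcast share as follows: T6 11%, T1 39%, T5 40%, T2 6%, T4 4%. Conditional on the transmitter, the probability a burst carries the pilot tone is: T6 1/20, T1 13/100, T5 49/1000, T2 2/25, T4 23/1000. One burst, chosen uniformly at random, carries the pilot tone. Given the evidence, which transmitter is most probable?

By Bayes' rule, posterior ∝ prior × likelihood:
  T6: 0.11 × 0.05 = 0.0055
  T1: 0.39 × 0.13 = 0.0507
  T5: 0.4 × 0.049 = 0.0196
  T2: 0.06 × 0.08 = 0.0048
  T4: 0.04 × 0.023 = 0.00092
Total = 0.08152.
Largest term belongs to T1, so T1 is most probable.

T1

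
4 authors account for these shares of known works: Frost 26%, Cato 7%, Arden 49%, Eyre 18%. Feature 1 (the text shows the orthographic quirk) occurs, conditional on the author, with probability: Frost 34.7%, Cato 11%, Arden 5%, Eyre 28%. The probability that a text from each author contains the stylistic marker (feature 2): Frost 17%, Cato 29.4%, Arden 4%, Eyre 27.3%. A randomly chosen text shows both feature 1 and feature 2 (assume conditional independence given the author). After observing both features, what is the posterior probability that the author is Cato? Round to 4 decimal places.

Prior × likelihood for each hypothesis:
  Frost: 0.26 × 0.347 × 0.17 = 0.0153374
  Cato: 0.07 × 0.11 × 0.294 = 0.0022638
  Arden: 0.49 × 0.05 × 0.04 = 0.00098
  Eyre: 0.18 × 0.28 × 0.273 = 0.0137592
Total = 0.0323404.
P(Cato | evidence) = 0.0022638 / 0.0323404 ≈ 0.0700.

0.0700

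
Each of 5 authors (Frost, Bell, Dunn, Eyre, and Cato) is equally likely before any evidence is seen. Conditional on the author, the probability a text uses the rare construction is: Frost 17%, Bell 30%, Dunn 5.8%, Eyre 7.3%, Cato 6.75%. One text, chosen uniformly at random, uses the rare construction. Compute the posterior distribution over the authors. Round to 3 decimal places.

With a uniform prior (1/5 each), posterior ∝ likelihood:
  Frost: 0.17
  Bell: 0.3
  Dunn: 0.058
  Eyre: 0.073
  Cato: 0.0675
Sum = 0.6685.
P(Frost | rare-form) = 0.17/0.6685 ≈ 0.254
P(Bell | rare-form) = 0.3/0.6685 ≈ 0.449
P(Dunn | rare-form) = 0.058/0.6685 ≈ 0.087
P(Eyre | rare-form) = 0.073/0.6685 ≈ 0.109
P(Cato | rare-form) = 0.0675/0.6685 ≈ 0.101

Frost 0.254, Bell 0.449, Dunn 0.087, Eyre 0.109, Cato 0.101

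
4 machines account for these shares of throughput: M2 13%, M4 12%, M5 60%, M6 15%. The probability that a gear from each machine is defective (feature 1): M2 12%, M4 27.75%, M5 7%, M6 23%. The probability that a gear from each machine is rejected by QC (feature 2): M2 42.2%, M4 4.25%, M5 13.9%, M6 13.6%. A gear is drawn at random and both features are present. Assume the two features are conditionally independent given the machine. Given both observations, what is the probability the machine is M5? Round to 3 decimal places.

Compute prior × likelihood for every hypothesis:
  M2: 0.13 × 0.12 × 0.422 = 0.0065832
  M4: 0.12 × 0.2775 × 0.0425 = 0.00141525
  M5: 0.6 × 0.07 × 0.139 = 0.005838
  M6: 0.15 × 0.23 × 0.136 = 0.004692
Total = 0.01852845.
P(M5 | evidence) = 0.005838 / 0.01852845 ≈ 0.315.

0.315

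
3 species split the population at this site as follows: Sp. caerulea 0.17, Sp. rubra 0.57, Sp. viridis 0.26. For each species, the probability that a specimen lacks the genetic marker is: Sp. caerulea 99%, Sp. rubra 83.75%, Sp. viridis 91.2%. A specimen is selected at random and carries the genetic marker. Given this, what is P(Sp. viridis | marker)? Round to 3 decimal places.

Taking complements, P(marker | each) = Sp. caerulea 0.01, Sp. rubra 0.1625, Sp. viridis 0.088.
Compute prior × likelihood for every hypothesis:
  Sp. caerulea: 0.17 × 0.01 = 0.0017
  Sp. rubra: 0.57 × 0.1625 = 0.092625
  Sp. viridis: 0.26 × 0.088 = 0.02288
Total = 0.117205.
P(Sp. viridis | evidence) = 0.02288 / 0.117205 ≈ 0.195.

0.195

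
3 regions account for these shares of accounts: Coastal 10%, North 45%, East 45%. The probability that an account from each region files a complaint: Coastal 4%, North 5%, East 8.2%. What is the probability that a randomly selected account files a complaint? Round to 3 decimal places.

Compute prior × likelihood for every hypothesis:
  Coastal: 0.1 × 0.04 = 0.004
  North: 0.45 × 0.05 = 0.0225
  East: 0.45 × 0.082 = 0.0369
P(complaint) = 0.004 + 0.0225 + 0.0369 = 0.0634 → 0.063.

0.063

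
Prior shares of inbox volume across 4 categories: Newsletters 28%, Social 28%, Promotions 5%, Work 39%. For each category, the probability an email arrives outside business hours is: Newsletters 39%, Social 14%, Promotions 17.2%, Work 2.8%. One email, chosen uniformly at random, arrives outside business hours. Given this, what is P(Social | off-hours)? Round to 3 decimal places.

By Bayes' rule, posterior ∝ prior × likelihood:
  Newsletters: 0.28 × 0.39 = 0.1092
  Social: 0.28 × 0.14 = 0.0392
  Promotions: 0.05 × 0.172 = 0.0086
  Work: 0.39 × 0.028 = 0.01092
Normalizing constant = 0.16792.
P(Social | evidence) = 0.0392 / 0.16792 ≈ 0.233.

0.233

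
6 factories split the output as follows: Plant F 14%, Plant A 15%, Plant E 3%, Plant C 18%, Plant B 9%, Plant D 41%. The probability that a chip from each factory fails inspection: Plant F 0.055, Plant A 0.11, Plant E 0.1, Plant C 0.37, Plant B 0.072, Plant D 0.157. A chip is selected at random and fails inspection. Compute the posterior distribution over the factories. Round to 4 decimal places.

Plant F 0.0468, Plant A 0.1002, Plant E 0.0182, Plant C 0.4045, Plant B 0.0394, Plant D 0.3910

Prior × likelihood for each hypothesis:
  Plant F: 0.14 × 0.055 = 0.0077
  Plant A: 0.15 × 0.11 = 0.0165
  Plant E: 0.03 × 0.1 = 0.003
  Plant C: 0.18 × 0.37 = 0.0666
  Plant B: 0.09 × 0.072 = 0.00648
  Plant D: 0.41 × 0.157 = 0.06437
Total = 0.16465.
P(Plant F | nonconforming) = 0.0077/0.16465 ≈ 0.0468
P(Plant A | nonconforming) = 0.0165/0.16465 ≈ 0.1002
P(Plant E | nonconforming) = 0.003/0.16465 ≈ 0.0182
P(Plant C | nonconforming) = 0.0666/0.16465 ≈ 0.4045
P(Plant B | nonconforming) = 0.00648/0.16465 ≈ 0.0394
P(Plant D | nonconforming) = 0.06437/0.16465 ≈ 0.3910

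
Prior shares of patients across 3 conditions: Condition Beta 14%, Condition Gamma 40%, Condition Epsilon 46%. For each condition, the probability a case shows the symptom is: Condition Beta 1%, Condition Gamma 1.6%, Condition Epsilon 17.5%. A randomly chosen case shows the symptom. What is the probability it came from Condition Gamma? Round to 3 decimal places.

Unnormalized posteriors (prior × likelihood):
  Condition Beta: 0.14 × 0.01 = 0.0014
  Condition Gamma: 0.4 × 0.016 = 0.0064
  Condition Epsilon: 0.46 × 0.175 = 0.0805
Sum = 0.0883.
P(Condition Gamma | evidence) = 0.0064 / 0.0883 ≈ 0.072.

0.072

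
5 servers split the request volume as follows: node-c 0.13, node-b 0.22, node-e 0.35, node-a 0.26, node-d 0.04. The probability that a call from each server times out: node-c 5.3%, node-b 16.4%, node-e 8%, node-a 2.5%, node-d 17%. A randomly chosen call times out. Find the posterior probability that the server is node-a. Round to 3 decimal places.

0.077

Compute prior × likelihood for every hypothesis:
  node-c: 0.13 × 0.053 = 0.00689
  node-b: 0.22 × 0.164 = 0.03608
  node-e: 0.35 × 0.08 = 0.028
  node-a: 0.26 × 0.025 = 0.0065
  node-d: 0.04 × 0.17 = 0.0068
Normalizing constant = 0.08427.
P(node-a | evidence) = 0.0065 / 0.08427 ≈ 0.077.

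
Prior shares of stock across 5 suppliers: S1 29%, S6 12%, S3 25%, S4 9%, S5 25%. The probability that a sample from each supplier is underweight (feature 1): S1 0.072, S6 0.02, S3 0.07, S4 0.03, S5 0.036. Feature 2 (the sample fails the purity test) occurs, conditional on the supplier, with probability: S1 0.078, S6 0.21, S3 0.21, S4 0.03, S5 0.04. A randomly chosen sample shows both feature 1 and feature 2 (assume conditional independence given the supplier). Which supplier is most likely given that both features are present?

Unnormalized posteriors (prior × likelihood):
  S1: 0.29 × 0.072 × 0.078 = 0.00162864
  S6: 0.12 × 0.02 × 0.21 = 0.000504
  S3: 0.25 × 0.07 × 0.21 = 0.003675
  S4: 0.09 × 0.03 × 0.03 = 0.000081
  S5: 0.25 × 0.036 × 0.04 = 0.00036
Sum = 0.00624864.
Largest term belongs to S3, so S3 is most probable.

S3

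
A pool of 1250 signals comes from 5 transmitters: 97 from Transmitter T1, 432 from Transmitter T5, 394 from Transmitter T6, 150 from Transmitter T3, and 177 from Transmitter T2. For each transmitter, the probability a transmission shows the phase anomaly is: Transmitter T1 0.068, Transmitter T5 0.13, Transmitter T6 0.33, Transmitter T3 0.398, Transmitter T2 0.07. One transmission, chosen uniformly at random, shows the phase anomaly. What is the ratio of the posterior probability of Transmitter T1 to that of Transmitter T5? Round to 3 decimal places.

0.117

Unnormalized posteriors (prior × likelihood):
  Transmitter T1: 0.0776 × 0.068 = 0.0052768
  Transmitter T5: 0.3456 × 0.13 = 0.044928
  Transmitter T6: 0.3152 × 0.33 = 0.104016
  Transmitter T3: 0.12 × 0.398 = 0.04776
  Transmitter T2: 0.1416 × 0.07 = 0.009912
Total = 0.2118928.
The ratio is 0.0052768 / 0.044928 (the normalizer cancels) = 0.117.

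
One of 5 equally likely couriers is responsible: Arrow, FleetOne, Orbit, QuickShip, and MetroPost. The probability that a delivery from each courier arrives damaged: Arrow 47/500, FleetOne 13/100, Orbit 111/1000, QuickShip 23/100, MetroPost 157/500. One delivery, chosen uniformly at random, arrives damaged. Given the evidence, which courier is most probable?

MetroPost

With a uniform prior (1/5 each), posterior ∝ likelihood:
  Arrow: 0.094
  FleetOne: 0.13
  Orbit: 0.111
  QuickShip: 0.23
  MetroPost: 0.314
Sum = 0.879.
Largest term belongs to MetroPost, so MetroPost is most probable.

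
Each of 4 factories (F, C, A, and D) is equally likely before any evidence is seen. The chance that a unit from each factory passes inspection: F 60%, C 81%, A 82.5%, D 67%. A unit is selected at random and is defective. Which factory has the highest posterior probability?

F

Taking complements, P(defective | each) = F 0.4, C 0.19, A 0.175, D 0.33.
Since the prior is uniform, the posterior is proportional to the likelihood:
  F: 0.4
  C: 0.19
  A: 0.175
  D: 0.33
Total = 1.095.
Largest term belongs to F, so F is most probable.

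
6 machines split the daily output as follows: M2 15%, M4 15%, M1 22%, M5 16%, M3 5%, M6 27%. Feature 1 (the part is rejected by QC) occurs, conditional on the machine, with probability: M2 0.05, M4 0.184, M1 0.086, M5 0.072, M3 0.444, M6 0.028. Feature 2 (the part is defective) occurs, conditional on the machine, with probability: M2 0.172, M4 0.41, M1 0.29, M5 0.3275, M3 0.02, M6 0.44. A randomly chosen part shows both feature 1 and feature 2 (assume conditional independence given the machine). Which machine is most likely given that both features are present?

Prior × likelihood for each hypothesis:
  M2: 0.15 × 0.05 × 0.172 = 0.00129
  M4: 0.15 × 0.184 × 0.41 = 0.011316
  M1: 0.22 × 0.086 × 0.29 = 0.0054868
  M5: 0.16 × 0.072 × 0.3275 = 0.0037728
  M3: 0.05 × 0.444 × 0.02 = 0.000444
  M6: 0.27 × 0.028 × 0.44 = 0.0033264
Total = 0.025636.
Largest term belongs to M4, so M4 is most probable.

M4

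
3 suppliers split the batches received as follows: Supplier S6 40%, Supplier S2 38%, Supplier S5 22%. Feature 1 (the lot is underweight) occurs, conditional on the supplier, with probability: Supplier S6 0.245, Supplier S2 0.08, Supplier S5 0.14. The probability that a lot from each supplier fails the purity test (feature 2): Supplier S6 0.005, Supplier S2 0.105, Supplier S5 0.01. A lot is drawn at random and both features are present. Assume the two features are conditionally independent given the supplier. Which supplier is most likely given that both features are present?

Supplier S2

By Bayes' rule, posterior ∝ prior × likelihood:
  Supplier S6: 0.4 × 0.245 × 0.005 = 0.00049
  Supplier S2: 0.38 × 0.08 × 0.105 = 0.003192
  Supplier S5: 0.22 × 0.14 × 0.01 = 0.000308
Total = 0.00399.
Largest term belongs to Supplier S2, so Supplier S2 is most probable.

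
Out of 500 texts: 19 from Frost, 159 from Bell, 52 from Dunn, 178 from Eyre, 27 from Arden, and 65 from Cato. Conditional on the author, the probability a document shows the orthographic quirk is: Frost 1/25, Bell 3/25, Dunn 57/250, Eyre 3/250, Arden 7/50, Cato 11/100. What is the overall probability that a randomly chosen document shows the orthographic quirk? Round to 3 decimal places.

Unnormalized posteriors (prior × likelihood):
  Frost: 0.038 × 0.04 = 0.00152
  Bell: 0.318 × 0.12 = 0.03816
  Dunn: 0.104 × 0.228 = 0.023712
  Eyre: 0.356 × 0.012 = 0.004272
  Arden: 0.054 × 0.14 = 0.00756
  Cato: 0.13 × 0.11 = 0.0143
P(quirk) = 0.00152 + 0.03816 + 0.023712 + 0.004272 + 0.00756 + 0.0143 = 0.089524 → 0.090.

0.090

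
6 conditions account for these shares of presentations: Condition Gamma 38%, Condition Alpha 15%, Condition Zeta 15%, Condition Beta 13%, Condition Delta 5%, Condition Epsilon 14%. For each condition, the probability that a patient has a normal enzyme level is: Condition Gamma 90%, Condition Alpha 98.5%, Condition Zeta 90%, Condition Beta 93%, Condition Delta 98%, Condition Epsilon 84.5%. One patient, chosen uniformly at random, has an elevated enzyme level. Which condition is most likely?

Condition Gamma

Taking complements, P(elevated | each) = Condition Gamma 0.1, Condition Alpha 0.015, Condition Zeta 0.1, Condition Beta 0.07, Condition Delta 0.02, Condition Epsilon 0.155.
Prior × likelihood for each hypothesis:
  Condition Gamma: 0.38 × 0.1 = 0.038
  Condition Alpha: 0.15 × 0.015 = 0.00225
  Condition Zeta: 0.15 × 0.1 = 0.015
  Condition Beta: 0.13 × 0.07 = 0.0091
  Condition Delta: 0.05 × 0.02 = 0.001
  Condition Epsilon: 0.14 × 0.155 = 0.0217
Total = 0.08705.
Largest term belongs to Condition Gamma, so Condition Gamma is most probable.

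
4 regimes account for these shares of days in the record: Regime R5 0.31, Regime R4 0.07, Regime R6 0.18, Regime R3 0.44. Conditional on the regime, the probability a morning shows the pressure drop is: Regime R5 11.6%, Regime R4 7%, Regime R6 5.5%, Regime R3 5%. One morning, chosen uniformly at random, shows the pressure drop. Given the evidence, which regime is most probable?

By Bayes' rule, posterior ∝ prior × likelihood:
  Regime R5: 0.31 × 0.116 = 0.03596
  Regime R4: 0.07 × 0.07 = 0.0049
  Regime R6: 0.18 × 0.055 = 0.0099
  Regime R3: 0.44 × 0.05 = 0.022
Normalizing constant = 0.07276.
Largest term belongs to Regime R5, so Regime R5 is most probable.

Regime R5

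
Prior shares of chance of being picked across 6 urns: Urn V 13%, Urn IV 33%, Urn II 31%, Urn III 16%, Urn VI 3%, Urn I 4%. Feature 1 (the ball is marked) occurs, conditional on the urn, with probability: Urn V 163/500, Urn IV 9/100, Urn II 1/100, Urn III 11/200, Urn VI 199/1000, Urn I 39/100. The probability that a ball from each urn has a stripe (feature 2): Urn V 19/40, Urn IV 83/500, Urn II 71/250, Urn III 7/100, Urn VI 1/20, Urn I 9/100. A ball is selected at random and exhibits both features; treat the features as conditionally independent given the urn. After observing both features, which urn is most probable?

Urn V

By Bayes' rule, posterior ∝ prior × likelihood:
  Urn V: 0.13 × 0.326 × 0.475 = 0.0201305
  Urn IV: 0.33 × 0.09 × 0.166 = 0.0049302
  Urn II: 0.31 × 0.01 × 0.284 = 0.0008804
  Urn III: 0.16 × 0.055 × 0.07 = 0.000616
  Urn VI: 0.03 × 0.199 × 0.05 = 0.0002985
  Urn I: 0.04 × 0.39 × 0.09 = 0.001404
Total = 0.0282596.
Largest term belongs to Urn V, so Urn V is most probable.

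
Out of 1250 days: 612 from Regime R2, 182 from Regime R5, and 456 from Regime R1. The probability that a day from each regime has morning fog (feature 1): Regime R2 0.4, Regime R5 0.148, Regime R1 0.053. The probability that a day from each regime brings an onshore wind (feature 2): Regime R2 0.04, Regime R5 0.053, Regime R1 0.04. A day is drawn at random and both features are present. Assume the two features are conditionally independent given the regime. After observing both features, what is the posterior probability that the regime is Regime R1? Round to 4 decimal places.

0.0793

Compute prior × likelihood for every hypothesis:
  Regime R2: 0.4896 × 0.4 × 0.04 = 0.0078336
  Regime R5: 0.1456 × 0.148 × 0.053 = 0.0011420864
  Regime R1: 0.3648 × 0.053 × 0.04 = 0.000773376
Total = 0.0097490624.
P(Regime R1 | evidence) = 0.000773376 / 0.0097490624 ≈ 0.0793.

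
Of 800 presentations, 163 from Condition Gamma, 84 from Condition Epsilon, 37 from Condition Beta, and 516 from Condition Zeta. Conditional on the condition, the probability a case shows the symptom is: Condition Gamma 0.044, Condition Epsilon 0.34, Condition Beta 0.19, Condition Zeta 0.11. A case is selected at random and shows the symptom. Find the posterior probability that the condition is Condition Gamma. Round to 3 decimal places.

0.072

Prior × likelihood for each hypothesis:
  Condition Gamma: 0.20375 × 0.044 = 0.008965
  Condition Epsilon: 0.105 × 0.34 = 0.0357
  Condition Beta: 0.04625 × 0.19 = 0.0087875
  Condition Zeta: 0.645 × 0.11 = 0.07095
Normalizing constant = 0.1244025.
P(Condition Gamma | evidence) = 0.008965 / 0.1244025 ≈ 0.072.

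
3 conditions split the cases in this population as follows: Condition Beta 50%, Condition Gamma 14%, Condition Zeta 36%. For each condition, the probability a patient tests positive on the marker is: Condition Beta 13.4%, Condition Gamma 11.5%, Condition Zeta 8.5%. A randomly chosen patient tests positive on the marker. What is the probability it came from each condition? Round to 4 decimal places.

Condition Beta 0.5893, Condition Gamma 0.1416, Condition Zeta 0.2691

Compute prior × likelihood for every hypothesis:
  Condition Beta: 0.5 × 0.134 = 0.067
  Condition Gamma: 0.14 × 0.115 = 0.0161
  Condition Zeta: 0.36 × 0.085 = 0.0306
Sum = 0.1137.
P(Condition Beta | marker-positive) = 0.067/0.1137 ≈ 0.5893
P(Condition Gamma | marker-positive) = 0.0161/0.1137 ≈ 0.1416
P(Condition Zeta | marker-positive) = 0.0306/0.1137 ≈ 0.2691
(Check: 0.5893+0.1416+0.2691 = 1.0000.)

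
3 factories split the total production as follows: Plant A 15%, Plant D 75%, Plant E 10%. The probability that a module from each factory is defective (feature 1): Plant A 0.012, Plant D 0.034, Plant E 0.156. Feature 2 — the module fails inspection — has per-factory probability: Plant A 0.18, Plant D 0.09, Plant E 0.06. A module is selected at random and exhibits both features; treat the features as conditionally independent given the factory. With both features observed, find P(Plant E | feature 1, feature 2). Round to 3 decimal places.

By Bayes' rule, posterior ∝ prior × likelihood:
  Plant A: 0.15 × 0.012 × 0.18 = 0.000324
  Plant D: 0.75 × 0.034 × 0.09 = 0.002295
  Plant E: 0.1 × 0.156 × 0.06 = 0.000936
Normalizing constant = 0.003555.
P(Plant E | evidence) = 0.000936 / 0.003555 ≈ 0.263.

0.263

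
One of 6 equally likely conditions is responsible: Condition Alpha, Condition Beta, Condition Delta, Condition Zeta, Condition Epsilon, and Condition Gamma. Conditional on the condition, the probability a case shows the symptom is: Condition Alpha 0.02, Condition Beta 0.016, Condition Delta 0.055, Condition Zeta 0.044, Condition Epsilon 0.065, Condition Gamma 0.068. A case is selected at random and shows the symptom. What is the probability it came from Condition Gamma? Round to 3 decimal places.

With a uniform prior (1/6 each), posterior ∝ likelihood:
  Condition Alpha: 0.02
  Condition Beta: 0.016
  Condition Delta: 0.055
  Condition Zeta: 0.044
  Condition Epsilon: 0.065
  Condition Gamma: 0.068
Normalizing constant = 0.268.
P(Condition Gamma | evidence) = 0.068 / 0.268 ≈ 0.254.

0.254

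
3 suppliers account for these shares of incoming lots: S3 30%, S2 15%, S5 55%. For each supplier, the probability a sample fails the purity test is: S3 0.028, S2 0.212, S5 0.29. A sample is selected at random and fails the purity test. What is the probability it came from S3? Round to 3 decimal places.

By Bayes' rule, posterior ∝ prior × likelihood:
  S3: 0.3 × 0.028 = 0.0084
  S2: 0.15 × 0.212 = 0.0318
  S5: 0.55 × 0.29 = 0.1595
Total = 0.1997.
P(S3 | evidence) = 0.0084 / 0.1997 ≈ 0.042.

0.042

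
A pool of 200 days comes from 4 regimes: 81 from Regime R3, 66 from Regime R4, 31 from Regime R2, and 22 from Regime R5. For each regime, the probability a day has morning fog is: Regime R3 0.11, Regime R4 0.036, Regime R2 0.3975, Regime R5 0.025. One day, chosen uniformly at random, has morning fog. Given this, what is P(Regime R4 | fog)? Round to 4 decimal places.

0.0984

Compute prior × likelihood for every hypothesis:
  Regime R3: 0.405 × 0.11 = 0.04455
  Regime R4: 0.33 × 0.036 = 0.01188
  Regime R2: 0.155 × 0.3975 = 0.0616125
  Regime R5: 0.11 × 0.025 = 0.00275
Sum = 0.1207925.
P(Regime R4 | evidence) = 0.01188 / 0.1207925 ≈ 0.0984.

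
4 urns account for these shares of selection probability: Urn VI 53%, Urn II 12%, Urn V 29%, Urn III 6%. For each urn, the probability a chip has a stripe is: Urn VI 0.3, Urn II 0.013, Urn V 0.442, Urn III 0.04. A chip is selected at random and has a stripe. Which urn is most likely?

Urn VI

Compute prior × likelihood for every hypothesis:
  Urn VI: 0.53 × 0.3 = 0.159
  Urn II: 0.12 × 0.013 = 0.00156
  Urn V: 0.29 × 0.442 = 0.12818
  Urn III: 0.06 × 0.04 = 0.0024
Sum = 0.29114.
Largest term belongs to Urn VI, so Urn VI is most probable.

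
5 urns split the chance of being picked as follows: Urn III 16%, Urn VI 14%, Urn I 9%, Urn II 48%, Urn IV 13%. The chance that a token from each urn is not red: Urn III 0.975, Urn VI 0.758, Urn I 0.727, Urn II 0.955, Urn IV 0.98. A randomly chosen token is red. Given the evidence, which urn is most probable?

Urn VI

Taking complements, P(red | each) = Urn III 0.025, Urn VI 0.242, Urn I 0.273, Urn II 0.045, Urn IV 0.02.
By Bayes' rule, posterior ∝ prior × likelihood:
  Urn III: 0.16 × 0.025 = 0.004
  Urn VI: 0.14 × 0.242 = 0.03388
  Urn I: 0.09 × 0.273 = 0.02457
  Urn II: 0.48 × 0.045 = 0.0216
  Urn IV: 0.13 × 0.02 = 0.0026
Normalizing constant = 0.08665.
Largest term belongs to Urn VI, so Urn VI is most probable.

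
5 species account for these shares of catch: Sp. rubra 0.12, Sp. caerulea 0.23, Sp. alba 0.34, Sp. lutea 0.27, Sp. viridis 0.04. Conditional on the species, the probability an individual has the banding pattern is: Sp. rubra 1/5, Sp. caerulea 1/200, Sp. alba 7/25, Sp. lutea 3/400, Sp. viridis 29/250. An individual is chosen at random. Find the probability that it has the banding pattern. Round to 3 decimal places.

0.127

By Bayes' rule, posterior ∝ prior × likelihood:
  Sp. rubra: 0.12 × 0.2 = 0.024
  Sp. caerulea: 0.23 × 0.005 = 0.00115
  Sp. alba: 0.34 × 0.28 = 0.0952
  Sp. lutea: 0.27 × 0.0075 = 0.002025
  Sp. viridis: 0.04 × 0.116 = 0.00464
P(banded) = 0.024 + 0.00115 + 0.0952 + 0.002025 + 0.00464 = 0.127015 → 0.127.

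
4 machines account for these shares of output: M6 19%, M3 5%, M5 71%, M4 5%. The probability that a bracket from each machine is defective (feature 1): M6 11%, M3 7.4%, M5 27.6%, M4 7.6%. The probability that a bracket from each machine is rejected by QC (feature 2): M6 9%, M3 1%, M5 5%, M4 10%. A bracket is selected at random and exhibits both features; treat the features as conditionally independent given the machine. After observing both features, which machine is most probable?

Compute prior × likelihood for every hypothesis:
  M6: 0.19 × 0.11 × 0.09 = 0.001881
  M3: 0.05 × 0.074 × 0.01 = 0.000037
  M5: 0.71 × 0.276 × 0.05 = 0.009798
  M4: 0.05 × 0.076 × 0.1 = 0.00038
Sum = 0.012096.
Largest term belongs to M5, so M5 is most probable.

M5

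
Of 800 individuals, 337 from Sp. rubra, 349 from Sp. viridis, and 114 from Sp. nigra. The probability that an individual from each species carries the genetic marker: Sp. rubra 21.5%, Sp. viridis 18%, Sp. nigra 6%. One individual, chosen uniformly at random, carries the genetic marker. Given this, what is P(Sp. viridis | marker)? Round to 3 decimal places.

Unnormalized posteriors (prior × likelihood):
  Sp. rubra: 0.42125 × 0.215 = 0.09056875
  Sp. viridis: 0.43625 × 0.18 = 0.078525
  Sp. nigra: 0.1425 × 0.06 = 0.00855
Total = 0.17764375.
P(Sp. viridis | evidence) = 0.078525 / 0.17764375 ≈ 0.442.

0.442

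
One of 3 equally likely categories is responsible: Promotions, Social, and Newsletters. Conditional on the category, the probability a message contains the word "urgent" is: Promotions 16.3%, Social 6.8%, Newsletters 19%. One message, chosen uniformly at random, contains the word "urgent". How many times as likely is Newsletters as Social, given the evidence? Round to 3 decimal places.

2.794

With a uniform prior (1/3 each), posterior ∝ likelihood:
  Promotions: 0.163
  Social: 0.068
  Newsletters: 0.19
Sum = 0.421.
The ratio is 0.19 / 0.068 (the normalizer cancels) = 2.794.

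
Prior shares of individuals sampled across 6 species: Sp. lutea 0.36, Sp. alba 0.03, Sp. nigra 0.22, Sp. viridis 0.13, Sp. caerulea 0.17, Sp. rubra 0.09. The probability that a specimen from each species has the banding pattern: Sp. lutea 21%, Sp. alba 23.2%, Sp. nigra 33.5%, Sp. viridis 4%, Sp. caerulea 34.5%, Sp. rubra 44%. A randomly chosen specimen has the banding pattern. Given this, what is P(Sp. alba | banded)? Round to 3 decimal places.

0.027

Unnormalized posteriors (prior × likelihood):
  Sp. lutea: 0.36 × 0.21 = 0.0756
  Sp. alba: 0.03 × 0.232 = 0.00696
  Sp. nigra: 0.22 × 0.335 = 0.0737
  Sp. viridis: 0.13 × 0.04 = 0.0052
  Sp. caerulea: 0.17 × 0.345 = 0.05865
  Sp. rubra: 0.09 × 0.44 = 0.0396
Sum = 0.25971.
P(Sp. alba | evidence) = 0.00696 / 0.25971 ≈ 0.027.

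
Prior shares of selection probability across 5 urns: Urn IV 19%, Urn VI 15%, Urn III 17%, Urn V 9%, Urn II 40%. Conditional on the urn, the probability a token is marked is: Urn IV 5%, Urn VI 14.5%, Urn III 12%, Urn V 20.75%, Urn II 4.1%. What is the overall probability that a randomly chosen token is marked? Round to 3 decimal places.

0.087

Prior × likelihood for each hypothesis:
  Urn IV: 0.19 × 0.05 = 0.0095
  Urn VI: 0.15 × 0.145 = 0.02175
  Urn III: 0.17 × 0.12 = 0.0204
  Urn V: 0.09 × 0.2075 = 0.018675
  Urn II: 0.4 × 0.041 = 0.0164
P(marked) = 0.0095 + 0.02175 + 0.0204 + 0.018675 + 0.0164 = 0.086725 → 0.087.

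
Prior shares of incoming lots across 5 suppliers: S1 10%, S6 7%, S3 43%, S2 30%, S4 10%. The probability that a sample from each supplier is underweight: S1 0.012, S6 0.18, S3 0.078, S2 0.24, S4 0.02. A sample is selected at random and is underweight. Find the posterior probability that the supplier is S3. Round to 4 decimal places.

Unnormalized posteriors (prior × likelihood):
  S1: 0.1 × 0.012 = 0.0012
  S6: 0.07 × 0.18 = 0.0126
  S3: 0.43 × 0.078 = 0.03354
  S2: 0.3 × 0.24 = 0.072
  S4: 0.1 × 0.02 = 0.002
Total = 0.12134.
P(S3 | evidence) = 0.03354 / 0.12134 ≈ 0.2764.

0.2764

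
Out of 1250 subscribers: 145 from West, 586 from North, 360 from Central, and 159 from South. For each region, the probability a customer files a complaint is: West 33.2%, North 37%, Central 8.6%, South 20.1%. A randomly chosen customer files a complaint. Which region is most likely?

North

By Bayes' rule, posterior ∝ prior × likelihood:
  West: 0.116 × 0.332 = 0.038512
  North: 0.4688 × 0.37 = 0.173456
  Central: 0.288 × 0.086 = 0.024768
  South: 0.1272 × 0.201 = 0.0255672
Normalizing constant = 0.2623032.
Largest term belongs to North, so North is most probable.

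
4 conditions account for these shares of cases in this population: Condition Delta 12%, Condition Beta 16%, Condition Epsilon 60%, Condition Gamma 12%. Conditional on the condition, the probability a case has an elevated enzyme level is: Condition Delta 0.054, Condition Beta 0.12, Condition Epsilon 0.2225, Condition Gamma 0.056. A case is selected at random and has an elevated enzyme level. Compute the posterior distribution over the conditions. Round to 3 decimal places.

Condition Delta 0.039, Condition Beta 0.116, Condition Epsilon 0.805, Condition Gamma 0.041

Prior × likelihood for each hypothesis:
  Condition Delta: 0.12 × 0.054 = 0.00648
  Condition Beta: 0.16 × 0.12 = 0.0192
  Condition Epsilon: 0.6 × 0.2225 = 0.1335
  Condition Gamma: 0.12 × 0.056 = 0.00672
Sum = 0.1659.
P(Condition Delta | elevated) = 0.00648/0.1659 ≈ 0.039
P(Condition Beta | elevated) = 0.0192/0.1659 ≈ 0.116
P(Condition Epsilon | elevated) = 0.1335/0.1659 ≈ 0.805
P(Condition Gamma | elevated) = 0.00672/0.1659 ≈ 0.041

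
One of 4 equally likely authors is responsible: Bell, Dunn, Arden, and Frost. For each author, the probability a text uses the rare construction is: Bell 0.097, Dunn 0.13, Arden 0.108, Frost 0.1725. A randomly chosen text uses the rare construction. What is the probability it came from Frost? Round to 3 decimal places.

0.340

Since the prior is uniform, the posterior is proportional to the likelihood:
  Bell: 0.097
  Dunn: 0.13
  Arden: 0.108
  Frost: 0.1725
Total = 0.5075.
P(Frost | evidence) = 0.1725 / 0.5075 ≈ 0.340.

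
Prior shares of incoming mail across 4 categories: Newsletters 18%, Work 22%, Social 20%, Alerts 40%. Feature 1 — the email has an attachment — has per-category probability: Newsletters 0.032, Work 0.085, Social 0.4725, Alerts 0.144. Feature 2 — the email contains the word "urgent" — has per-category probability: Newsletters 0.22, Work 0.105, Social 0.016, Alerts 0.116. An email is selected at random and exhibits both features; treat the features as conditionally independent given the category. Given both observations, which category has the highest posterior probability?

Alerts

By Bayes' rule, posterior ∝ prior × likelihood:
  Newsletters: 0.18 × 0.032 × 0.22 = 0.0012672
  Work: 0.22 × 0.085 × 0.105 = 0.0019635
  Social: 0.2 × 0.4725 × 0.016 = 0.001512
  Alerts: 0.4 × 0.144 × 0.116 = 0.0066816
Sum = 0.0114243.
Largest term belongs to Alerts, so Alerts is most probable.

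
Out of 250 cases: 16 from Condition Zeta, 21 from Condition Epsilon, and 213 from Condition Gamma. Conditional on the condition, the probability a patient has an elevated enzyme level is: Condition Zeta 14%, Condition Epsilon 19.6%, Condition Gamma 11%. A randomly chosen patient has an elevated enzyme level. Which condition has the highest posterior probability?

Compute prior × likelihood for every hypothesis:
  Condition Zeta: 0.064 × 0.14 = 0.00896
  Condition Epsilon: 0.084 × 0.196 = 0.016464
  Condition Gamma: 0.852 × 0.11 = 0.09372
Total = 0.119144.
Largest term belongs to Condition Gamma, so Condition Gamma is most probable.

Condition Gamma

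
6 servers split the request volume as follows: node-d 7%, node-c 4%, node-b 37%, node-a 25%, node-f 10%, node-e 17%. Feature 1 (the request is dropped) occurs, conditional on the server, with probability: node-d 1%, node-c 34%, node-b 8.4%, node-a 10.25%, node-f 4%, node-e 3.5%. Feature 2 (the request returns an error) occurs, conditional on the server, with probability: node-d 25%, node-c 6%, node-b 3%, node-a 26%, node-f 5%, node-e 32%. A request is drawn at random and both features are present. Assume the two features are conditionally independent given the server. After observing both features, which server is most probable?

Prior × likelihood for each hypothesis:
  node-d: 0.07 × 0.01 × 0.25 = 0.000175
  node-c: 0.04 × 0.34 × 0.06 = 0.000816
  node-b: 0.37 × 0.084 × 0.03 = 0.0009324
  node-a: 0.25 × 0.1025 × 0.26 = 0.0066625
  node-f: 0.1 × 0.04 × 0.05 = 0.0002
  node-e: 0.17 × 0.035 × 0.32 = 0.001904
Normalizing constant = 0.0106899.
Largest term belongs to node-a, so node-a is most probable.

node-a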